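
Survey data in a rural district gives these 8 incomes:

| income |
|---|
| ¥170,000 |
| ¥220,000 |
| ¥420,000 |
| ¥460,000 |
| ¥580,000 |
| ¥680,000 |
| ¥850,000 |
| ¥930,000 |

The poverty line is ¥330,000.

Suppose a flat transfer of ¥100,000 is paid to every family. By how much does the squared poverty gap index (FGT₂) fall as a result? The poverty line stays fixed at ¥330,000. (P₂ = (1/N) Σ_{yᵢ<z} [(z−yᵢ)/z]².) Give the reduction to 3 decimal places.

Before: below the line — ¥170,000, ¥220,000; squared poverty gap index (FGT₂) = 0.04327.
After the ¥100,000 transfer: below the line — ¥270,000, ¥320,000; squared poverty gap index (FGT₂) = 0.00425.
Reduction = 0.04327 − 0.00425 = 0.039.

0.039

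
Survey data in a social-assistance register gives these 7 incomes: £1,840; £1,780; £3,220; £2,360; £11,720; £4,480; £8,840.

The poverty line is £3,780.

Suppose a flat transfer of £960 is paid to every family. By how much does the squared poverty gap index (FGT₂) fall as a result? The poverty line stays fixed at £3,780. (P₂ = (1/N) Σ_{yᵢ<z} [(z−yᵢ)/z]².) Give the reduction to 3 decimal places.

Before: below the line — £1,780, £1,840, £2,360, £3,220; squared poverty gap index (FGT₂) = 0.10092.
After the £960 transfer: below the line — £2,740, £2,800, £3,320; squared poverty gap index (FGT₂) = 0.02253.
Reduction = 0.10092 − 0.02253 = 0.078.

0.078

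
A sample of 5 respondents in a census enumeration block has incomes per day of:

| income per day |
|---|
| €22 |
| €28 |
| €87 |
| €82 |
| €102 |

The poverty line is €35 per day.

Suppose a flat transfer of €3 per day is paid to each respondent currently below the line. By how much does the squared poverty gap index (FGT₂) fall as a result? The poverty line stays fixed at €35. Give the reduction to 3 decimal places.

0.017

Before: below the line — €22, €28; squared poverty gap index (FGT₂) = 0.03559.
After the €3 transfer: below the line — €25, €31; squared poverty gap index (FGT₂) = 0.01894.
Reduction = 0.03559 − 0.01894 = 0.017.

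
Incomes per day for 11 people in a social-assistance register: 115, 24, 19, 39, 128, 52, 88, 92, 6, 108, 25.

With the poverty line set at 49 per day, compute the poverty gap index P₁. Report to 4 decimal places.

Incomes under z: 6, 19, 24, 25, 39 (q = 5 of N = 11).
Shortfall ratios: (49−6)/49 = 0.8776; (49−19)/49 = 0.6122; (49−24)/49 = 0.5102; (49−25)/49 = 0.4898; (49−39)/49 = 0.2041.
Sum of shortfalls = 2.693878; P₁ averages over all N: 2.693878 / 11 = 0.2449.

0.2449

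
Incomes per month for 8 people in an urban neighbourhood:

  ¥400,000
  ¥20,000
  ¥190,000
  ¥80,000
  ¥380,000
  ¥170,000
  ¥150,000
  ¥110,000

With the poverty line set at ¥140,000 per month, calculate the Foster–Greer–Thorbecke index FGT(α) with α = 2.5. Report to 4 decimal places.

0.1027

Below z: ¥20,000, ¥80,000, ¥110,000 (q = 3 of N = 8).
Shortfall ratios: (140000−20000)/140000 = 0.8571; (140000−80000)/140000 = 0.4286; (140000−110000)/140000 = 0.2143.
Raised to α = 2.5: 0.68019; 0.12024; 0.02126.
Sum = 0.821693; FGT(2.5) = 0.821693 / 8 = 0.1027.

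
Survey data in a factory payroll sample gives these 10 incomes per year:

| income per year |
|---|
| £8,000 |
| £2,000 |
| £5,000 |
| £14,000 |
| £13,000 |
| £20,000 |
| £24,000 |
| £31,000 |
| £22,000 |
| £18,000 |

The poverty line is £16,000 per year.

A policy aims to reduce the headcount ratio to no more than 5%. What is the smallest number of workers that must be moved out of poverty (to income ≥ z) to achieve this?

5

Currently q = 5 of N = 10 are below the line (H = 0.500).
A headcount ratio of at most 5% allows at most ⌊0.05 × 10⌋ = 0 poor workers.
So at least 5 − 0 = 5 must be lifted.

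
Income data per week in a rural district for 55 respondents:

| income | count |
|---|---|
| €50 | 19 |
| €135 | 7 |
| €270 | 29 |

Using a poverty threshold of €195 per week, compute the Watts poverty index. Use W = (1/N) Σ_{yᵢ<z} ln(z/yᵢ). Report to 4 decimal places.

Below z: 19×€50, 7×€135 (q = 26 of N = 55).
ln(z/y) terms: ln(195/50) = 1.3610 (×19); ln(195/135) = 0.3677 (×7).
W = 28.432628 / 55 = 0.5170.

0.5170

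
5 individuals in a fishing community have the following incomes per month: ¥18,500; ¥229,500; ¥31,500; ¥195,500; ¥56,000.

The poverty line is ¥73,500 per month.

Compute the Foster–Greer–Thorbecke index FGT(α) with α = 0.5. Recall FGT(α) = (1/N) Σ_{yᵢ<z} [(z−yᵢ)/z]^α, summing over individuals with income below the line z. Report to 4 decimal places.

Below z: ¥18,500, ¥31,500, ¥56,000 (q = 3 of N = 5).
Relative gaps: (73500−18500)/73500 = 0.7483; (73500−31500)/73500 = 0.5714; (73500−56000)/73500 = 0.2381.
Raised to α = 0.5: 0.86504; 0.75593; 0.48795.
Sum = 2.108922; FGT(0.5) = 2.108922 / 5 = 0.4218.

0.4218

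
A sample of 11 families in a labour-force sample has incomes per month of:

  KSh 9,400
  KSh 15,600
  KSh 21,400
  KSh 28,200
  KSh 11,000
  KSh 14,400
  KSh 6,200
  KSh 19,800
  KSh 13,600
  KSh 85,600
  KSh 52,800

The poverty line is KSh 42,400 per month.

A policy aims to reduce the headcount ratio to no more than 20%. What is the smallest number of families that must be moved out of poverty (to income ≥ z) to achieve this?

7

9 of the 11 families are poor, so H = 9/11 = 0.818.
A headcount ratio of at most 20% allows at most ⌊0.20 × 11⌋ = 2 poor families.
So at least 9 − 2 = 7 must be lifted.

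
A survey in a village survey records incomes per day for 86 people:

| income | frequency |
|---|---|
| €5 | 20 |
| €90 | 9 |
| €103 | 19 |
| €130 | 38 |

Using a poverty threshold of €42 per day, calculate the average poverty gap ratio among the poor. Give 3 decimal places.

Poor units: 20×€5 (q = 20 of N = 86).
Shortfall ratios (z−y)/z: 0.8810 (×20); sum = 17.619048.
I averages over the q = 20 poor units only: 17.619048 / 20 = 0.881.

0.881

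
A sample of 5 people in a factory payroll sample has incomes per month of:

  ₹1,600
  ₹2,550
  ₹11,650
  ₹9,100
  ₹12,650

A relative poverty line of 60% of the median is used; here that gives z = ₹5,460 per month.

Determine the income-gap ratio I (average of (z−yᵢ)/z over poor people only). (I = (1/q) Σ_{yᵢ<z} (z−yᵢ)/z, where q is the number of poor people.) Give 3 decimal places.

0.620

Incomes under z: ₹1,600, ₹2,550 (q = 2 of N = 5).
Relative gaps: 0.7070, 0.5330; sum = 1.239927.
The income-gap ratio divides by q (the poor only): 1.239927 / 2 = 0.620.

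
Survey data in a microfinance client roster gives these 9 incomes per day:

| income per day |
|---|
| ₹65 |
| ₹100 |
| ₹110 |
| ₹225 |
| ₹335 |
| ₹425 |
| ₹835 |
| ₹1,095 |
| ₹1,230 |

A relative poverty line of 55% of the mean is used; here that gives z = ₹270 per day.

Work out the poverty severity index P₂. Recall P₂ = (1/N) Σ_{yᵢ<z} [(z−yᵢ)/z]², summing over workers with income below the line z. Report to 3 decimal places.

Poor units: ₹65, ₹100, ₹110, ₹225 (q = 4 of N = 9).
Shortfall ratios: (270−65)/270 = 0.7593; (270−100)/270 = 0.6296; (270−110)/270 = 0.5926; (270−225)/270 = 0.1667.
Squared: 0.5765; 0.3964; 0.3512; 0.0278.
Sum = 1.351852; P₂ = 1.351852 / 9 = 0.150.

0.150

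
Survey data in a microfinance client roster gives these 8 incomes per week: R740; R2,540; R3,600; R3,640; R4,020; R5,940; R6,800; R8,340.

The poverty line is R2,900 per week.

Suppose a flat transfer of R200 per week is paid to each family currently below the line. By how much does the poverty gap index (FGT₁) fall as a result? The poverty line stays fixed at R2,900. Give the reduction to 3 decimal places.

0.017

Before: below the line — R740, R2,540; poverty gap index (FGT₁) = 0.10862.
After the R200 transfer: below the line — R940, R2,740; poverty gap index (FGT₁) = 0.09138.
Reduction = 0.10862 − 0.09138 = 0.017.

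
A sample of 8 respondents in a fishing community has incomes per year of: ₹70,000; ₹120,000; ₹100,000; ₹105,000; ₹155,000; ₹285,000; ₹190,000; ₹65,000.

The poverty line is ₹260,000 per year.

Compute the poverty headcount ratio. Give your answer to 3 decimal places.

7 of the 8 respondents have income below ₹260,000.
H = 7/8 = 0.875.

0.875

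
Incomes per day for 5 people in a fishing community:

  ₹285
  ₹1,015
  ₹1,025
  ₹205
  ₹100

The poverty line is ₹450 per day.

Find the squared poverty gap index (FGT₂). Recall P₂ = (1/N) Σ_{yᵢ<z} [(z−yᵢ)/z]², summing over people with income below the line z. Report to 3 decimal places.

0.207

Below z: ₹100, ₹205, ₹285 (q = 3 of N = 5).
Shortfall ratios: (450−100)/450 = 0.7778; (450−205)/450 = 0.5444; (450−285)/450 = 0.3667.
Squared: 0.6049; 0.2964; 0.1344.
Sum = 1.035802; P₂ = 1.035802 / 5 = 0.207.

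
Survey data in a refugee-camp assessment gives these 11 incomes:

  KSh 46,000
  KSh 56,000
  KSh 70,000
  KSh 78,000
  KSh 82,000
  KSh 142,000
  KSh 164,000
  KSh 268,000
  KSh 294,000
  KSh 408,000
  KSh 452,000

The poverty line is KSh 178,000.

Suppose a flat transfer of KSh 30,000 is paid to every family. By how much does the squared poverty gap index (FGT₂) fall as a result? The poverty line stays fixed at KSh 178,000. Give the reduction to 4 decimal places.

Before: below the line — KSh 46,000, KSh 56,000, KSh 70,000, KSh 78,000, KSh 82,000, KSh 142,000, KSh 164,000; squared poverty gap index (FGT₂) = 0.185583.
After the KSh 30,000 transfer: below the line — KSh 76,000, KSh 86,000, KSh 100,000, KSh 108,000, KSh 112,000, KSh 172,000; squared poverty gap index (FGT₂) = 0.098254.
Reduction = 0.185583 − 0.098254 = 0.0873.

0.0873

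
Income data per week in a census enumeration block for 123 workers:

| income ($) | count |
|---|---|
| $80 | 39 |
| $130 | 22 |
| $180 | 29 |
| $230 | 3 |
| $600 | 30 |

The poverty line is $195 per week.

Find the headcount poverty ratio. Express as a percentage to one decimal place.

90 of the 123 workers have income below $195.
H = 90/123 = 73.2%.

73.2%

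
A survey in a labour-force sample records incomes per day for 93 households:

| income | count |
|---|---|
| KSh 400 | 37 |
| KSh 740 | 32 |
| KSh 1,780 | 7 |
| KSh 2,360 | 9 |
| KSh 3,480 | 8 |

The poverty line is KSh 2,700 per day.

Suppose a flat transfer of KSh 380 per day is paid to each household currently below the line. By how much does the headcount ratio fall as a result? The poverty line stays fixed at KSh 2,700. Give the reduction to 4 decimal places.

Before: below the line — 37×KSh 400, 32×KSh 740, 7×KSh 1,780, 9×KSh 2,360; headcount ratio = 0.913978.
After the KSh 380 transfer: below the line — 37×KSh 780, 32×KSh 1,120, 7×KSh 2,160; headcount ratio = 0.817204.
Reduction = 0.913978 − 0.817204 = 0.0968.

0.0968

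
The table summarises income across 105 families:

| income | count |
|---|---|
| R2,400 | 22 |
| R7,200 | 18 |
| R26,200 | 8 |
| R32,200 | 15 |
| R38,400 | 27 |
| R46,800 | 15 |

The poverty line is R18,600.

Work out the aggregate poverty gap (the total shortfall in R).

R561,600

Incomes under z: 22×R2,400, 18×R7,200 (q = 40 of N = 105).
Individual gaps: 22×(18600−2400) = 356400; 18×(18600−7200) = 205200.
Aggregate gap = R561,600.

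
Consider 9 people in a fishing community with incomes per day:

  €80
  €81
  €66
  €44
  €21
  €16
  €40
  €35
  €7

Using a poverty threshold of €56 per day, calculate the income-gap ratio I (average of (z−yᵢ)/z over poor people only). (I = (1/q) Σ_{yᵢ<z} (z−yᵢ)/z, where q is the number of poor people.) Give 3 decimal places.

0.515

Incomes under z: €7, €16, €21, €35, €40, €44 (q = 6 of N = 9).
Relative gaps: 0.8750, 0.7143, 0.6250, 0.3750, 0.2857, 0.2143; sum = 3.089286.
I averages over the q = 6 poor units only: 3.089286 / 6 = 0.515.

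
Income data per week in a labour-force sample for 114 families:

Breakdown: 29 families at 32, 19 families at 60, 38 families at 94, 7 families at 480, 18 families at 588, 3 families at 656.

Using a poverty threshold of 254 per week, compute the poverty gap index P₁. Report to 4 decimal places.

Poor units: 29×32, 19×60, 38×94 (q = 86 of N = 114).
Normalized shortfalls: (254−32)/254 = 0.8740 (×29); (254−60)/254 = 0.7638 (×19); (254−94)/254 = 0.6299 (×38).
Sum of shortfalls = 63.795276; P₁ averages over all N: 63.795276 / 114 = 0.5596.

0.5596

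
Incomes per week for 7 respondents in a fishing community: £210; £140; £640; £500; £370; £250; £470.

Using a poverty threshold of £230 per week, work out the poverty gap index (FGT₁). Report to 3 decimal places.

0.068

Poor units: £140, £210 (q = 2 of N = 7).
Relative gaps: (230−140)/230 = 0.3913; (230−210)/230 = 0.0870.
Sum of shortfalls = 0.478261; P₁ averages over all N: 0.478261 / 7 = 0.068.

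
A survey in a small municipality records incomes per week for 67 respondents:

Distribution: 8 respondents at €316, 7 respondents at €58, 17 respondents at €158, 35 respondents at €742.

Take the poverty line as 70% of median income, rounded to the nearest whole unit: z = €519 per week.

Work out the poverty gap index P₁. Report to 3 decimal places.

Below the line: 7×€58, 17×€158, 8×€316 (q = 32 of N = 67).
Normalized shortfalls: (519−58)/519 = 0.8882 (×7); (519−158)/519 = 0.6956 (×17); (519−316)/519 = 0.3911 (×8).
Σ = 21.171484. Dividing by the full population N = 67 gives P₁ = 0.316.

0.316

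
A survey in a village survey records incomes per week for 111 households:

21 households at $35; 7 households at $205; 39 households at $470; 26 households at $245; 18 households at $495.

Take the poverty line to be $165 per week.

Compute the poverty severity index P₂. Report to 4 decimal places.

0.1174

Below z: 21×$35 (q = 21 of N = 111).
Relative gaps: (165−35)/165 = 0.7879 (×21).
Squared: 0.6208 (×21).
Sum = 13.035813; P₂ = 13.035813 / 111 = 0.1174.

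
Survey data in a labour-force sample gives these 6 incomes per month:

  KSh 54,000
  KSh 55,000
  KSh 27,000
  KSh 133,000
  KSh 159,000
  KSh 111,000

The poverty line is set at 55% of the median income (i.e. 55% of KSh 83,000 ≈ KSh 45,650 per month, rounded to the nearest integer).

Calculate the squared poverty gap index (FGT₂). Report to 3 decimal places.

Below z: KSh 27,000 (q = 1 of N = 6).
Relative gaps: (45650−27000)/45650 = 0.4085.
Squared: 0.1669.
Sum = 0.166908; P₂ = 0.166908 / 6 = 0.028.

0.028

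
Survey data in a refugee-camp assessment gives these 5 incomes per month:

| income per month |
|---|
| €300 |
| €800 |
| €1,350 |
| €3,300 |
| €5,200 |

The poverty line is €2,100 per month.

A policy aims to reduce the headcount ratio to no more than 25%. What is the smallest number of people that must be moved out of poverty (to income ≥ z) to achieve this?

Currently q = 3 of N = 5 are below the line (H = 0.600).
A headcount ratio of at most 25% allows at most ⌊0.25 × 5⌋ = 1 poor people.
So at least 3 − 1 = 2 must be lifted.

2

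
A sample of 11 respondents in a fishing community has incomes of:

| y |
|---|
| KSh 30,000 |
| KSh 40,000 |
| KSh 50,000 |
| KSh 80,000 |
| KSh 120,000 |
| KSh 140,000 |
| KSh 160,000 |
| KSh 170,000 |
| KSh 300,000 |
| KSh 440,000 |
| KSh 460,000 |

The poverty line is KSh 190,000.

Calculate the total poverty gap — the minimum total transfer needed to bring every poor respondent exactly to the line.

Poor units: KSh 30,000, KSh 40,000, KSh 50,000, KSh 80,000, KSh 120,000, KSh 140,000, KSh 160,000, KSh 170,000 (q = 8 of N = 11).
Individual gaps: 190000−30000 = 160000; 190000−40000 = 150000; 190000−50000 = 140000; 190000−80000 = 110000; 190000−120000 = 70000; 190000−140000 = 50000; 190000−160000 = 30000; 190000−170000 = 20000.
Aggregate gap = KSh 730,000.

KSh 730,000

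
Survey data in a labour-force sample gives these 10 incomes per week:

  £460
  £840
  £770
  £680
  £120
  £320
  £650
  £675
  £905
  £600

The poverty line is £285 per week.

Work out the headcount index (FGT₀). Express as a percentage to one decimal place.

10.0%

1 of the 10 families have income below £285.
H = 1/10 = 10.0%.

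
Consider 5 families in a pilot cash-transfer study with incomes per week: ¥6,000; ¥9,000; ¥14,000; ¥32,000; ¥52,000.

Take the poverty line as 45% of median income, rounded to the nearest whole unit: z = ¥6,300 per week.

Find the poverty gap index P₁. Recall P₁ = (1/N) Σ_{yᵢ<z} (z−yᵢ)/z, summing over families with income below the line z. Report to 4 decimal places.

Poor units: ¥6,000 (q = 1 of N = 5).
Shortfall ratios: (6300−6000)/6300 = 0.0476.
Sum of shortfalls = 0.047619; P₁ averages over all N: 0.047619 / 5 = 0.0095.

0.0095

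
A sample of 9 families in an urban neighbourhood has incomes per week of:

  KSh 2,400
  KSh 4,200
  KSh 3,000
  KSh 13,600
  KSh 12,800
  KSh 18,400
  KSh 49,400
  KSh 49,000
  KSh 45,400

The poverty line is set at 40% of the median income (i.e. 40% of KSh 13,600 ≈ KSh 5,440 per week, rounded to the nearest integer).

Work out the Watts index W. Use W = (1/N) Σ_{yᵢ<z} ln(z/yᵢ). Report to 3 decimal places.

Below the line: KSh 2,400, KSh 3,000, KSh 4,200 (q = 3 of N = 9).
Log shortfalls: ln(5440/2400) = 0.8183; ln(5440/3000) = 0.5952; ln(5440/4200) = 0.2587.
W = 1.672172 / 9 = 0.186.

0.186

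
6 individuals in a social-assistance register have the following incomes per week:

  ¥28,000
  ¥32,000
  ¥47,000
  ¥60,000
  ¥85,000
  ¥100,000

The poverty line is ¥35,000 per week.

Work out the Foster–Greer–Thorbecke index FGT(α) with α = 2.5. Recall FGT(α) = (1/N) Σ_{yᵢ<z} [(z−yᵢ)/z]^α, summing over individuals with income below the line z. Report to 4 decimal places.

0.0033

Poor units: ¥28,000, ¥32,000 (q = 2 of N = 6).
Gap ratios (z−y)/z: (35000−28000)/35000 = 0.2000; (35000−32000)/35000 = 0.0857.
Raised to α = 2.5: 0.01789; 0.00215.
Sum = 0.020040; FGT(2.5) = 0.020040 / 6 = 0.0033.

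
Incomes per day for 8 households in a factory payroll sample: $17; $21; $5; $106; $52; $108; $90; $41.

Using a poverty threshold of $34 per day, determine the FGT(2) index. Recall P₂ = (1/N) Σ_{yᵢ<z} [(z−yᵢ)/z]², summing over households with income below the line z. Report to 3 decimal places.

Incomes under z: $5, $17, $21 (q = 3 of N = 8).
Relative gaps: (34−5)/34 = 0.8529; (34−17)/34 = 0.5000; (34−21)/34 = 0.3824.
Squared: 0.7275; 0.2500; 0.1462.
Sum = 1.123702; P₂ = 1.123702 / 8 = 0.140.

0.140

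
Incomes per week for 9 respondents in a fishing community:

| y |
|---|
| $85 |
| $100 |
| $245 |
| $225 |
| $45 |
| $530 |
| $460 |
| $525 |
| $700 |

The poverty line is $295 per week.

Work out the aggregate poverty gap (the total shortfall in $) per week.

$775

Poor units: $45, $85, $100, $225, $245 (q = 5 of N = 9).
Individual gaps: 295−45 = 250; 295−85 = 210; 295−100 = 195; 295−225 = 70; 295−245 = 50.
Aggregate gap = $775.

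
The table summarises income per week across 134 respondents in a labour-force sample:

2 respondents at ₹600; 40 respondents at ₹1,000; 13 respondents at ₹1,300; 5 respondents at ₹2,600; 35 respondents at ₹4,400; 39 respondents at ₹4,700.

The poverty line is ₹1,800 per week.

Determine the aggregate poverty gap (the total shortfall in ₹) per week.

₹40,900

Incomes under z: 2×₹600, 40×₹1,000, 13×₹1,300 (q = 55 of N = 134).
Individual gaps: 2×(1800−600) = 2400; 40×(1800−1000) = 32000; 13×(1800−1300) = 6500.
Aggregate gap = ₹40,900.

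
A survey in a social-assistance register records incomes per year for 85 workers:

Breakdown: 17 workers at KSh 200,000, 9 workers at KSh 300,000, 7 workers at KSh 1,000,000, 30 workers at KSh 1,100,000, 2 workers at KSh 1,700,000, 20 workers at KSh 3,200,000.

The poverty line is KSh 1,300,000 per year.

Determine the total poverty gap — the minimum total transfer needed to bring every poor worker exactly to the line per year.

Poor units: 17×KSh 200,000, 9×KSh 300,000, 7×KSh 1,000,000, 30×KSh 1,100,000 (q = 63 of N = 85).
Individual gaps: 17×(1300000−200000) = 18700000; 9×(1300000−300000) = 9000000; 7×(1300000−1000000) = 2100000; 30×(1300000−1100000) = 6000000.
Aggregate gap = KSh 35,800,000.

KSh 35,800,000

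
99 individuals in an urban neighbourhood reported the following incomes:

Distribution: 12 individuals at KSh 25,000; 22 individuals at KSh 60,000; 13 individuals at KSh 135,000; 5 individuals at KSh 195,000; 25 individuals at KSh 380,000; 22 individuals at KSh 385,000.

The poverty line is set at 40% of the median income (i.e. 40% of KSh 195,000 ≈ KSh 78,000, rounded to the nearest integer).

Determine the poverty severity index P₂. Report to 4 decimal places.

Below z: 12×KSh 25,000, 22×KSh 60,000 (q = 34 of N = 99).
Normalized shortfalls: (78000−25000)/78000 = 0.6795 (×12); (78000−60000)/78000 = 0.2308 (×22).
Squared: 0.4617 (×12); 0.0533 (×22).
Sum = 6.712032; P₂ = 6.712032 / 99 = 0.0678.

0.0678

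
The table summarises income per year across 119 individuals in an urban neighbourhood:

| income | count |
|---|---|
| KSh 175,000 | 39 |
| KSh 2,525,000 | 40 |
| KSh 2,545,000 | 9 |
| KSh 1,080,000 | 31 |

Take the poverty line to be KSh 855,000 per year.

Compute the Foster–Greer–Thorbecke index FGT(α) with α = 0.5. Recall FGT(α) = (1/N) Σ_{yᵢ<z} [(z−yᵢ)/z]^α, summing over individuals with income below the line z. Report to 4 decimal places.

Poor units: 39×KSh 175,000 (q = 39 of N = 119).
Relative gaps: (855000−175000)/855000 = 0.7953 (×39).
Raised to α = 0.5: 0.89181 (×39).
Sum = 34.780515; FGT(0.5) = 34.780515 / 119 = 0.2923.

0.2923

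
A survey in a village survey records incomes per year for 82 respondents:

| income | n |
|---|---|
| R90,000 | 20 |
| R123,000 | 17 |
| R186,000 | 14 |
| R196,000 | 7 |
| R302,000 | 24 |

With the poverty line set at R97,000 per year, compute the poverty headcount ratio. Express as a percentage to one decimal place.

20 of the 82 respondents have income below R97,000.
H = 20/82 = 24.4%.

24.4%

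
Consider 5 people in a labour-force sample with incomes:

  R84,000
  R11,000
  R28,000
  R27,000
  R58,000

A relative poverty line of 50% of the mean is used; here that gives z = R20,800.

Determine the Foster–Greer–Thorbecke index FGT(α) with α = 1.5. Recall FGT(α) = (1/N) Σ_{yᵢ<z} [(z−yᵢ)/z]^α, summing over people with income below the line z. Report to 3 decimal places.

Incomes under z: R11,000 (q = 1 of N = 5).
Shortfall ratios: (20800−11000)/20800 = 0.4712.
Raised to α = 1.5: 0.32340.
Sum = 0.323403; FGT(1.5) = 0.323403 / 5 = 0.065.

0.065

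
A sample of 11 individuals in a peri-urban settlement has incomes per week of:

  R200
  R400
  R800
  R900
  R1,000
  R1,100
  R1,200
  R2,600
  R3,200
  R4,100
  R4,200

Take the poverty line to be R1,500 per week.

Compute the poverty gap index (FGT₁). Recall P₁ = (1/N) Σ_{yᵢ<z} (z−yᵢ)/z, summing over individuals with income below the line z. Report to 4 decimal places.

0.2970

Below z: R200, R400, R800, R900, R1,000, R1,100, R1,200 (q = 7 of N = 11).
Gap ratios (z−y)/z: (1500−200)/1500 = 0.8667; (1500−400)/1500 = 0.7333; (1500−800)/1500 = 0.4667; (1500−900)/1500 = 0.4000; (1500−1000)/1500 = 0.3333; (1500−1100)/1500 = 0.2667; (1500−1200)/1500 = 0.2000.
Sum of shortfalls = 3.266667; P₁ averages over all N: 3.266667 / 11 = 0.2970.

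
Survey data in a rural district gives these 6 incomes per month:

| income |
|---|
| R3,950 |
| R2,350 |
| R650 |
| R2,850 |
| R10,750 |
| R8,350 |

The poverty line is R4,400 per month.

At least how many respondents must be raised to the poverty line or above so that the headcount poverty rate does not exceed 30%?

Currently q = 4 of N = 6 are below the line (H = 0.667).
A headcount ratio of at most 30% allows at most ⌊0.30 × 6⌋ = 1 poor respondents.
So at least 4 − 1 = 3 must be lifted.

3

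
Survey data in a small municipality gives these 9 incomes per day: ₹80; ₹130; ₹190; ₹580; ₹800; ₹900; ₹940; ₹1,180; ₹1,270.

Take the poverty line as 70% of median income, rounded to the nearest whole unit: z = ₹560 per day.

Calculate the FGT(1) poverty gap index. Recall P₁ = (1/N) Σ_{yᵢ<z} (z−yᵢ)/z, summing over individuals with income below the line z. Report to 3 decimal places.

Below the line: ₹80, ₹130, ₹190 (q = 3 of N = 9).
Relative gaps: (560−80)/560 = 0.8571; (560−130)/560 = 0.7679; (560−190)/560 = 0.6607.
Sum of shortfalls = 2.285714; P₁ averages over all N: 2.285714 / 9 = 0.254.

0.254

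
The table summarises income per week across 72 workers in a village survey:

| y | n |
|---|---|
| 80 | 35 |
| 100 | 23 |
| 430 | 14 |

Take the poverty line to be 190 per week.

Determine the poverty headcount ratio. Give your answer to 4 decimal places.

58 of the 72 workers have income below 190.
H = 58/72 = 0.8056.

0.8056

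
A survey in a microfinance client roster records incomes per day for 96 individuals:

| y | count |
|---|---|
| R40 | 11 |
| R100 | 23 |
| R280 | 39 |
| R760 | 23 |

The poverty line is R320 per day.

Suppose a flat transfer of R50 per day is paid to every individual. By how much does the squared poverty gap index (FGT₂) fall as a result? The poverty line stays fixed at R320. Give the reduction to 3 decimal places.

Before: below the line — 11×R40, 23×R100, 39×R280; squared poverty gap index (FGT₂) = 0.20732.
After the R50 transfer: below the line — 11×R90, 23×R150; squared poverty gap index (FGT₂) = 0.12681.
Reduction = 0.20732 − 0.12681 = 0.081.

0.081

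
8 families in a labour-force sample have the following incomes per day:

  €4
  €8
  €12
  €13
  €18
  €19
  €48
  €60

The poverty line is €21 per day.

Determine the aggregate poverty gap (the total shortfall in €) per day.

Incomes under z: €4, €8, €12, €13, €18, €19 (q = 6 of N = 8).
Individual gaps: 21−4 = 17; 21−8 = 13; 21−12 = 9; 21−13 = 8; 21−18 = 3; 21−19 = 2.
Aggregate gap = €52.

€52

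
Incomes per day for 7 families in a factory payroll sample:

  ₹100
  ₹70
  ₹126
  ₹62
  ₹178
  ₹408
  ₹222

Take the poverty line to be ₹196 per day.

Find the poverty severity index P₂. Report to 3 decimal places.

0.180

Below the line: ₹62, ₹70, ₹100, ₹126, ₹178 (q = 5 of N = 7).
Normalized shortfalls: (196−62)/196 = 0.6837; (196−70)/196 = 0.6429; (196−100)/196 = 0.4898; (196−126)/196 = 0.3571; (196−178)/196 = 0.0918.
Squared: 0.4674; 0.4133; 0.2399; 0.1276; 0.0084.
Sum = 1.256560; P₂ = 1.256560 / 7 = 0.180.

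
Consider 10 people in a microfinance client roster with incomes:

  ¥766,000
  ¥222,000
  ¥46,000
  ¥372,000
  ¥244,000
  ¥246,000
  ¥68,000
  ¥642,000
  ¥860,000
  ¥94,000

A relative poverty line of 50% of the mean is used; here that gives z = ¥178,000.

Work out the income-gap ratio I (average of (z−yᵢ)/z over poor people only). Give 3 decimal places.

0.610

Poor units: ¥46,000, ¥68,000, ¥94,000 (q = 3 of N = 10).
Shortfall ratios (z−y)/z: 0.7416, 0.6180, 0.4719; sum = 1.831461.
I averages over the q = 3 poor units only: 1.831461 / 3 = 0.610.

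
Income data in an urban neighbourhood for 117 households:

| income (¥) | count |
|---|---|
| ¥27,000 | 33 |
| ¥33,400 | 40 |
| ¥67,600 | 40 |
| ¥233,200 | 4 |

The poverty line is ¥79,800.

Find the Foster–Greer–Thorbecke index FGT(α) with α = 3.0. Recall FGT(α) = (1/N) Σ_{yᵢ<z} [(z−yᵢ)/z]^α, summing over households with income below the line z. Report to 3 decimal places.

0.150

Below z: 33×¥27,000, 40×¥33,400, 40×¥67,600 (q = 113 of N = 117).
Gap ratios (z−y)/z: (79800−27000)/79800 = 0.6617 (×33); (79800−33400)/79800 = 0.5815 (×40); (79800−67600)/79800 = 0.1529 (×40).
Raised to α = 3.0: 0.28966 (×33); 0.19658 (×40); 0.00357 (×40).
Sum = 17.565120; FGT(3.0) = 17.565120 / 117 = 0.150.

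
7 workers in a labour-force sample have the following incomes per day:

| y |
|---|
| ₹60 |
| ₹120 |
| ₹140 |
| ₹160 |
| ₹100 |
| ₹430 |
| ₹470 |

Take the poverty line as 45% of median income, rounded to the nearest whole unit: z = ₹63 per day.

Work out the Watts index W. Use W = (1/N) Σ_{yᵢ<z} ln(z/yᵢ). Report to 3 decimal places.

0.007

Below z: ₹60 (q = 1 of N = 7).
Log gaps: ln(63/60) = 0.0488.
W = 0.048790 / 7 = 0.007.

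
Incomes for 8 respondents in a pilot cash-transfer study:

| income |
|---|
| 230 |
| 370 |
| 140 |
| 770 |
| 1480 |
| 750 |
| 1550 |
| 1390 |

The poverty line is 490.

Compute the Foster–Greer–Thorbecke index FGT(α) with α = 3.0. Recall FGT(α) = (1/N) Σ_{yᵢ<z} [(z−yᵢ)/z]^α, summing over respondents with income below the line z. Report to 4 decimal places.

Incomes under z: 140, 230, 370 (q = 3 of N = 8).
Relative gaps: (490−140)/490 = 0.7143; (490−230)/490 = 0.5306; (490−370)/490 = 0.2449.
Raised to α = 3.0: 0.36443; 0.14939; 0.01469.
Sum = 0.528513; FGT(3.0) = 0.528513 / 8 = 0.0661.

0.0661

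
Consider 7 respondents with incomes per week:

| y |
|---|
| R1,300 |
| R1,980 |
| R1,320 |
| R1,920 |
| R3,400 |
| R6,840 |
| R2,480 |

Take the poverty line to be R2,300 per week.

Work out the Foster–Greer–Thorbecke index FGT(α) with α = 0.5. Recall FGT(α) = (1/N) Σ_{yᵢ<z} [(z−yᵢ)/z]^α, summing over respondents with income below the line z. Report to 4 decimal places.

0.2988

Incomes under z: R1,300, R1,320, R1,920, R1,980 (q = 4 of N = 7).
Relative gaps: (2300−1300)/2300 = 0.4348; (2300−1320)/2300 = 0.4261; (2300−1920)/2300 = 0.1652; (2300−1980)/2300 = 0.1391.
Raised to α = 0.5: 0.65938; 0.65275; 0.40647; 0.37300.
Sum = 2.091605; FGT(0.5) = 2.091605 / 7 = 0.2988.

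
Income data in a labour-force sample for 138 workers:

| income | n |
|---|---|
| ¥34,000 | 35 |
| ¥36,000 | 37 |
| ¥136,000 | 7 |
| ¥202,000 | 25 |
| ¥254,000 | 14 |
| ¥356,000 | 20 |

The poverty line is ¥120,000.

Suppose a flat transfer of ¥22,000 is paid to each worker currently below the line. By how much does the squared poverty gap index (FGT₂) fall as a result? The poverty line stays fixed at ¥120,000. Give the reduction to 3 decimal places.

0.118

Before: below the line — 35×¥34,000, 37×¥36,000; squared poverty gap index (FGT₂) = 0.26164.
After the ¥22,000 transfer: below the line — 35×¥56,000, 37×¥58,000; squared poverty gap index (FGT₂) = 0.14371.
Reduction = 0.26164 − 0.14371 = 0.118.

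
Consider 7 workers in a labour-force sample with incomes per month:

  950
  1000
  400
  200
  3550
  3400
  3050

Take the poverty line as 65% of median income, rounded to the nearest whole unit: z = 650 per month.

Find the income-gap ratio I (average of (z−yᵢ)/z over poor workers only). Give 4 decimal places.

0.5385

Poor units: 200, 400 (q = 2 of N = 7).
Shortfall ratios (z−y)/z: 0.6923, 0.3846; sum = 1.076923.
I averages over the q = 2 poor units only: 1.076923 / 2 = 0.5385.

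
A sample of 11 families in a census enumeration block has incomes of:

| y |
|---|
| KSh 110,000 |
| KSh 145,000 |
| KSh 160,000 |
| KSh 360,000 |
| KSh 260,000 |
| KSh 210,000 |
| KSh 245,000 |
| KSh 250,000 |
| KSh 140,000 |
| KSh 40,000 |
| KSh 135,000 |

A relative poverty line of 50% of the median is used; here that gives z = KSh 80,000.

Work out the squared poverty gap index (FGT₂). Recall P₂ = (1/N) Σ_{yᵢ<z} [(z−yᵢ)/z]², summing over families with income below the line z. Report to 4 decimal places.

0.0227

Below z: KSh 40,000 (q = 1 of N = 11).
Normalized shortfalls: (80000−40000)/80000 = 0.5000.
Squared: 0.2500.
Sum = 0.250000; P₂ = 0.250000 / 11 = 0.0227.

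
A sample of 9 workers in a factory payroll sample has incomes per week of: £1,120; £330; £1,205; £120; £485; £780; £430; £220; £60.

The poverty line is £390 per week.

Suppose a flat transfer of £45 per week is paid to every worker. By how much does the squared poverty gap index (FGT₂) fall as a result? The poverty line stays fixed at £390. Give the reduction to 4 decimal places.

0.0487

Before: below the line — £60, £120, £220, £330; squared poverty gap index (FGT₂) = 0.156549.
After the £45 transfer: below the line — £105, £165, £265, £375; squared poverty gap index (FGT₂) = 0.107897.
Reduction = 0.156549 − 0.107897 = 0.0487.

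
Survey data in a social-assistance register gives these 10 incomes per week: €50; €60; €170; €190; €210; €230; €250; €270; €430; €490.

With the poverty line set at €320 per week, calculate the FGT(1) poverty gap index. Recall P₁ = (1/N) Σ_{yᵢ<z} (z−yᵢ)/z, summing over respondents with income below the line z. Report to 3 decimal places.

0.353

Below z: €50, €60, €170, €190, €210, €230, €250, €270 (q = 8 of N = 10).
Normalized shortfalls: (320−50)/320 = 0.8438; (320−60)/320 = 0.8125; (320−170)/320 = 0.4688; (320−190)/320 = 0.4062; (320−210)/320 = 0.3438; (320−230)/320 = 0.2812; (320−250)/320 = 0.2188; (320−270)/320 = 0.1562.
Σ = 3.531250. Dividing by the full population N = 10 gives P₁ = 0.353.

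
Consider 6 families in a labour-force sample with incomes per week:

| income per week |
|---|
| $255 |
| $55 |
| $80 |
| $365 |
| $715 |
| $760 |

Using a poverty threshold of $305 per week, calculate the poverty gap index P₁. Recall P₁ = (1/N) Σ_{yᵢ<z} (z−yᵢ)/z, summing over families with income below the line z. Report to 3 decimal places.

0.287

Below the line: $55, $80, $255 (q = 3 of N = 6).
Normalized shortfalls: (305−55)/305 = 0.8197; (305−80)/305 = 0.7377; (305−255)/305 = 0.1639.
Sum of shortfalls = 1.721311; P₁ averages over all N: 1.721311 / 6 = 0.287.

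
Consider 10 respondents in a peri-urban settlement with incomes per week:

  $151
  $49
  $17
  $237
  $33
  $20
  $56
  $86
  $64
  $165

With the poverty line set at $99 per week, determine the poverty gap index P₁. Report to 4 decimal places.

0.3717

Incomes under z: $17, $20, $33, $49, $56, $64, $86 (q = 7 of N = 10).
Shortfall ratios: (99−17)/99 = 0.8283; (99−20)/99 = 0.7980; (99−33)/99 = 0.6667; (99−49)/99 = 0.5051; (99−56)/99 = 0.4343; (99−64)/99 = 0.3535; (99−86)/99 = 0.1313.
Sum of shortfalls = 3.717172; P₁ averages over all N: 3.717172 / 10 = 0.3717.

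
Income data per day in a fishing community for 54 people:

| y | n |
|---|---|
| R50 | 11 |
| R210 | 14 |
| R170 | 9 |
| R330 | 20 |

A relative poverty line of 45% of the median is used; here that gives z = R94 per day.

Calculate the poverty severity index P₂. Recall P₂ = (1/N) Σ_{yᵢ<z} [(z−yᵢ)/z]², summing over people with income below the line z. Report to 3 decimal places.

0.045

Below z: 11×R50 (q = 11 of N = 54).
Gap ratios (z−y)/z: (94−50)/94 = 0.4681 (×11).
Squared: 0.2191 (×11).
Sum = 2.410140; P₂ = 2.410140 / 54 = 0.045.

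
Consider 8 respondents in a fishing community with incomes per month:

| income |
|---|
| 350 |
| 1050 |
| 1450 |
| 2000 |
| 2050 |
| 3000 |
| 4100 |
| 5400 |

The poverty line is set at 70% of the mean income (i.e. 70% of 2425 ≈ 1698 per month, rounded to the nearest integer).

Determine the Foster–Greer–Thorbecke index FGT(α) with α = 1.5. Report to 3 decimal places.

0.125

Incomes under z: 350, 1050, 1450 (q = 3 of N = 8).
Normalized shortfalls: (1698−350)/1698 = 0.7939; (1698−1050)/1698 = 0.3816; (1698−1450)/1698 = 0.1461.
Raised to α = 1.5: 0.70734; 0.23575; 0.05582.
Sum = 0.998910; FGT(1.5) = 0.998910 / 8 = 0.125.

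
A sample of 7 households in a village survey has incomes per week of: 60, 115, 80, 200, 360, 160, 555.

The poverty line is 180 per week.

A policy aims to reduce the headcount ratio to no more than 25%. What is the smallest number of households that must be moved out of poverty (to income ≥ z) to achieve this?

3

Currently q = 4 of N = 7 are below the line (H = 0.571).
A headcount ratio of at most 25% allows at most ⌊0.25 × 7⌋ = 1 poor households.
So at least 4 − 1 = 3 must be lifted.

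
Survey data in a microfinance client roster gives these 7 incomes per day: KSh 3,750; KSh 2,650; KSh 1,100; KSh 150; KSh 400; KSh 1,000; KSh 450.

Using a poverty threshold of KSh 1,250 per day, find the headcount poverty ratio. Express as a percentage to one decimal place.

71.4%

5 of the 7 people have income below KSh 1,250.
H = 5/7 = 71.4%.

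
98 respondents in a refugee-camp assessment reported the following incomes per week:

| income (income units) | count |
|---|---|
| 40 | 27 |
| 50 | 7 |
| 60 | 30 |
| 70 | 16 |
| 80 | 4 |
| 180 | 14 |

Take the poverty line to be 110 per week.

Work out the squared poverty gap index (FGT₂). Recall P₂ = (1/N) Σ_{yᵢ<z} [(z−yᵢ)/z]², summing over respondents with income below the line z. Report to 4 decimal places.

0.2207

Below the line: 27×40, 7×50, 30×60, 16×70, 4×80 (q = 84 of N = 98).
Relative gaps: (110−40)/110 = 0.6364 (×27); (110−50)/110 = 0.5455 (×7); (110−60)/110 = 0.4545 (×30); (110−70)/110 = 0.3636 (×16); (110−80)/110 = 0.2727 (×4).
Squared: 0.4050 (×27); 0.2975 (×7); 0.2066 (×30); 0.1322 (×16); 0.0744 (×4).
Sum = 21.628099; P₂ = 21.628099 / 98 = 0.2207.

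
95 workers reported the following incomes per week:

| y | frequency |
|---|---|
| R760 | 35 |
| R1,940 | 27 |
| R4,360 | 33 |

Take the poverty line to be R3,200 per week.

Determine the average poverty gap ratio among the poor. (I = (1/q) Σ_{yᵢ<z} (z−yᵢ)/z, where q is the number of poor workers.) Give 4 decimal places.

Poor units: 35×R760, 27×R1,940 (q = 62 of N = 95).
Relative gaps: 0.7625 (×35), 0.3937 (×27); sum = 37.318750.
I averages over the q = 62 poor units only: 37.318750 / 62 = 0.6019.

0.6019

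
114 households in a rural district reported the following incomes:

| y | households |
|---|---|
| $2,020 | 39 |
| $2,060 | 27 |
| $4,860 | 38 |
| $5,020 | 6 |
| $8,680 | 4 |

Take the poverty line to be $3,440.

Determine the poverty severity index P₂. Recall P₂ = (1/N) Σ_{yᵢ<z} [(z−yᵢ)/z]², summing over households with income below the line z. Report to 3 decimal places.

Poor units: 39×$2,020, 27×$2,060 (q = 66 of N = 114).
Normalized shortfalls: (3440−2020)/3440 = 0.4128 (×39); (3440−2060)/3440 = 0.4012 (×27).
Squared: 0.1704 (×39); 0.1609 (×27).
Sum = 10.990603; P₂ = 10.990603 / 114 = 0.096.

0.096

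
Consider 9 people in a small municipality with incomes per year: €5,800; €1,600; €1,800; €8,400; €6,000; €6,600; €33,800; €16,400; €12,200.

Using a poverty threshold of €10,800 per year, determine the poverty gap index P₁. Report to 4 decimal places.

Below z: €1,600, €1,800, €5,800, €6,000, €6,600, €8,400 (q = 6 of N = 9).
Gap ratios (z−y)/z: (10800−1600)/10800 = 0.8519; (10800−1800)/10800 = 0.8333; (10800−5800)/10800 = 0.4630; (10800−6000)/10800 = 0.4444; (10800−6600)/10800 = 0.3889; (10800−8400)/10800 = 0.2222.
Σ = 3.203704. Dividing by the full population N = 9 gives P₁ = 0.3560.

0.3560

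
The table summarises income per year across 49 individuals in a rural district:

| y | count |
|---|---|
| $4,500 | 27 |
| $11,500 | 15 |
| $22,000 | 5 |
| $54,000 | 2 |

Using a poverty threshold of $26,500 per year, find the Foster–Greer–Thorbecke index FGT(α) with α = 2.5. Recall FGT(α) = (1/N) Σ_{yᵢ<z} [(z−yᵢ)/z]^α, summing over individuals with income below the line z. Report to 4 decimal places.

Below the line: 27×$4,500, 15×$11,500, 5×$22,000 (q = 47 of N = 49).
Relative gaps: (26500−4500)/26500 = 0.8302 (×27); (26500−11500)/26500 = 0.5660 (×15); (26500−22000)/26500 = 0.1698 (×5).
Raised to α = 2.5: 0.62797 (×27); 0.24105 (×15); 0.01188 (×5).
Sum = 20.630528; FGT(2.5) = 20.630528 / 49 = 0.4210.

0.4210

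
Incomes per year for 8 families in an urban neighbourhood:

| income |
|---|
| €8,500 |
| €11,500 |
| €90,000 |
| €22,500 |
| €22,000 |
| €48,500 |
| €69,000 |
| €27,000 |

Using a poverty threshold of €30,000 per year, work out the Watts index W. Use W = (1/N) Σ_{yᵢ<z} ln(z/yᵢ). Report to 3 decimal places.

0.365

Below the line: €8,500, €11,500, €22,000, €22,500, €27,000 (q = 5 of N = 8).
ln(z/y) terms: ln(30000/8500) = 1.2611; ln(30000/11500) = 0.9589; ln(30000/22000) = 0.3102; ln(30000/22500) = 0.2877; ln(30000/27000) = 0.1054.
W = 2.923179 / 8 = 0.365.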